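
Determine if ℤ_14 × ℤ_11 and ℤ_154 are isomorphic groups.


Comparing ℤ_14 × ℤ_11 and ℤ_154:
gcd(14,11) = 1, so ℤ_14 × ℤ_11 ≅ ℤ_154 (CRT)

Yes, ℤ_14 × ℤ_11 ≅ ℤ_154


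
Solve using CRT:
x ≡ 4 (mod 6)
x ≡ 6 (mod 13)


m₁ = 6, m₂ = 13, gcd = 1, so CRT applies. M = m₁·m₂ = 78
Let M₁ = M/m₁ = 13, M₂ = M/m₂ = 6
Find y₁ ≡ M₁⁻¹ (mod m₁): 13⁻¹ ≡ 1 (mod 6)
Find y₂ ≡ M₂⁻¹ (mod m₂): 6⁻¹ ≡ 11 (mod 13)
x = a₁·M₁·y₁ + a₂·M₂·y₂ = 4·13·1 + 6·6·11 = 448
Reduce mod 78: x ≡ 58
Check: 58 mod 6 = 4 ✓, 58 mod 13 = 6 ✓

x ≡ 58 (mod 78)


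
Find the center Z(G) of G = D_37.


Z(G) = {g ∈ G | gx = xg for all x ∈ G}
For odd n, Z(D_n) = {e}: no nontrivial rotation commutes with all reflections

Z(D_37) = {e}


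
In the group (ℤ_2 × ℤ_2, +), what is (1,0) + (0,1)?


Operation: componentwise addition mod (2, 2)
(1,0) + (0,1) = ((a₁+b₁) mod 2, (a₂+b₂) mod 2) with a = (1,0), b = (0,1)

(1,0) + (0,1) = (1,1)


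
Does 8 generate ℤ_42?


g generates ℤ_n iff gcd(g, n) = 1
gcd(8, 42) = 2
Since gcd = 2 ≠ 1, ⟨8⟩ has order 21 < 42, so 8 is not a generator.

No, 8 does not generate ℤ_42


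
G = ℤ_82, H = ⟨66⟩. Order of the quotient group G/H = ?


|⟨66⟩| = n / gcd(66, 82) = 82 / 2 = 41
H is normal (ℤ_82 is abelian).
|G/H| = |G| / |H| = 82 / 41 = 2

|G/H| = 2


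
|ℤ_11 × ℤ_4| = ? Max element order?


|ℤ_11 × ℤ_4| = 11 × 4 = 44
Max element order = lcm(11,4) = 44
Cyclic? Yes (gcd=1)

|ℤ_11×ℤ_4| = 44, max element order = 44


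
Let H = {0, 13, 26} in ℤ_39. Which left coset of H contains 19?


19 + H = {19 + h (mod 39) : h ∈ H}
19+0=19, 19+13=32, 19+26=6
19 + H = {6, 19, 32} = 6 + H

19 + H = {6, 19, 32}


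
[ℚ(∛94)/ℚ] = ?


∛94 has minimal polynomial x³ - 94 (irreducible over ℚ since 94 is not a perfect cube)

[ℚ(∛94)/ℚ] = 3


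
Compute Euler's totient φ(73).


Factor n: 73 = 73
φ(n) = n · ∏(1 - 1/p) over distinct primes p | n
φ(73) = 73 · (1 - 1/73) = 72

φ(73) = 72


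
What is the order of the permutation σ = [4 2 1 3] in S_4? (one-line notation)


Cycle decomposition: (1 4 3)
Cycle lengths: 3
Order = lcm(3) = 3

ord(σ) = 3


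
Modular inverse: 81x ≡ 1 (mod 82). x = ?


Use the extended Euclidean algorithm to write 1 = 81·s + 82·t; then s mod 82 is the inverse.
Euclidean algorithm:
  81 = 0·82 + 81
  82 = 1·81 + 1
  81 = 81·1 + 0
gcd(81,82) = 1
Back-substitution gives: 81·(-1) + 82·(1) = 1
So 81⁻¹ ≡ -1 ≡ 81 (mod 82)
Check: 81 × 81 = 6561 ≡ 1 (mod 82) ✓

81⁻¹ ≡ 81 (mod 82)


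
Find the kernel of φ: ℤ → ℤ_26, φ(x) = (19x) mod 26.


Kernel = preimage of identity
ker(φ) = {x ∈ ℤ : 19x ≡ 0 (mod 26)}. gcd(19,26) = 1, so 19x ≡ 0 (mod 26) ⟺ x ≡ 0 (mod 26/1 = 26). Hence ker(φ) = 26ℤ

ker(φ) = 26ℤ


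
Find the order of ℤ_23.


ℤ_n has n elements.

|ℤ_23| = 23


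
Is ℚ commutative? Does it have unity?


ℚ is a field: commutative, has unity, every nonzero element is a unit (hence an integral domain)
Commutative: Yes
Integral domain: Yes
Has unity: Yes

ℚ: Commutative=Yes, Unity=Yes


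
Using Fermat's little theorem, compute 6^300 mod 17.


Fermat's little theorem: if p is prime and gcd(a,p)=1, then a^(p-1) ≡ 1 (mod p)
p = 17 is prime, gcd(6,17) = 1
Reduce exponent: 300 mod 16 = 12
So 6^300 ≡ 6^12 (mod 17)
6^12 mod 17 = 13

6^300 ≡ 13 (mod 17)


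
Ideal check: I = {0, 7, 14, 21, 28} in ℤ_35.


Check ideal conditions for I = {0, 7, 14, 21, 28} in ℤ_35:
(1) I is an additive subgroup? Yes
(2) For r ∈ ℤ_35 and a ∈ I: r·a ∈ I? Yes

Yes, I is an ideal of ℤ_35


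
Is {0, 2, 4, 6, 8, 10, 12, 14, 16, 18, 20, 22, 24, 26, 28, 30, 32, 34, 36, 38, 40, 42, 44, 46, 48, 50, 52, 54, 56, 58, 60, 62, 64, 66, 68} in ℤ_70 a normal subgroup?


H = {0, 2, 4, 6, 8, 10, 12, 14, 16, 18, 20, 22, 24, 26, 28, 30, 32, 34, 36, 38, 40, 42, 44, 46, 48, 50, 52, 54, 56, 58, 60, 62, 64, 66, 68} in ℤ_70
ℤ_70 is abelian; every subgroup of an abelian group is normal

Yes, normal subgroup


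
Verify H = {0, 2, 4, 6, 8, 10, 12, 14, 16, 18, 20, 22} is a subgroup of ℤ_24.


Subgroup test for H = {0, 2, 4, 6, 8, 10, 12, 14, 16, 18, 20, 22} in (ℤ_24, +):
(1) 0 ∈ H? Yes
(2) Closure: for all a,b ∈ H, (a+b) mod 24 ∈ H? Yes
(3) Inverses: for all a ∈ H, -a mod 24 ∈ H? Yes

Yes, H is a subgroup of ℤ_24


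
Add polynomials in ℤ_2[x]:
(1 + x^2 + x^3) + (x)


Add coefficients mod 2:
x^0: 1 + 0 = 1 (mod 2)
x^1: 0 + 1 = 1 (mod 2)
x^2: 1 + 0 = 1 (mod 2)
x^3: 1 + 0 = 1 (mod 2)
Result: 1 + x + x^2 + x^3

f + g = 1 + x + x^2 + x^3


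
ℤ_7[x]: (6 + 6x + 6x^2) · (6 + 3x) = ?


Expand and collect like terms; reduce coefficients mod 7:
x^0: 6·6 = 36 ≡ 1 (mod 7)
x^1: 6·3 + 6·6 = 54 ≡ 5 (mod 7)
x^2: 6·3 + 6·6 = 54 ≡ 5 (mod 7)
x^3: 6·3 = 18 ≡ 4 (mod 7)
Result: 1 + 5x + 5x^2 + 4x^3

f · g = 1 + 5x + 5x^2 + 4x^3


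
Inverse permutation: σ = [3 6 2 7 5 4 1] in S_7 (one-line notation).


To find σ⁻¹, swap domain and range:
σ(1) = 3 → σ⁻¹(3) = 1
σ(2) = 6 → σ⁻¹(6) = 2
σ(3) = 2 → σ⁻¹(2) = 3
σ(4) = 7 → σ⁻¹(7) = 4
σ(5) = 5 → σ⁻¹(5) = 5
σ(6) = 4 → σ⁻¹(4) = 6
σ(7) = 1 → σ⁻¹(1) = 7

σ⁻¹ = [7 3 1 6 5 2 4]


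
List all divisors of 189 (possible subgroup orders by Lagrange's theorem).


Lagrange's theorem: |H| divides |G|
|G| = 189
Divisors of 189: 1, 3, 7, 9, 21, 27, 63, 189

Possible subgroup orders: {1, 3, 7, 9, 21, 27, 63, 189}


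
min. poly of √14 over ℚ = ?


√14 satisfies x² - 14 = 0, irreducible over ℚ since 14 is squarefree

Minimal polynomial: x² - 14


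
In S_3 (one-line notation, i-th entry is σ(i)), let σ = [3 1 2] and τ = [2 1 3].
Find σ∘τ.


σ∘τ: apply τ first, then σ
1 →τ 2 →σ 1
2 →τ 1 →σ 3
3 →τ 3 →σ 2

σ∘τ = [1 3 2]


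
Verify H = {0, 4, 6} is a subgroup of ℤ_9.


Subgroup test for H = {0, 4, 6} in (ℤ_9, +):
(1) 0 ∈ H? Yes
(2) Closure: for all a,b ∈ H, (a+b) mod 9 ∈ H? No  [counterexample: 4 + 4 = 8 ∉ H]
(3) Inverses: for all a ∈ H, -a mod 9 ∈ H? No

No, H is not a subgroup of ℤ_9


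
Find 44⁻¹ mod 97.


Use the extended Euclidean algorithm to write 1 = 44·s + 97·t; then s mod 97 is the inverse.
Euclidean algorithm:
  44 = 0·97 + 44
  97 = 2·44 + 9
  44 = 4·9 + 8
  9 = 1·8 + 1
  8 = 8·1 + 0
gcd(44,97) = 1
Back-substitution gives: 44·(-11) + 97·(5) = 1
So 44⁻¹ ≡ -11 ≡ 86 (mod 97)
Check: 44 × 86 = 3784 ≡ 1 (mod 97) ✓

44⁻¹ ≡ 86 (mod 97)


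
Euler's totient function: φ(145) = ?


Factor n: 145 = 5 × 29
φ(n) = n · ∏(1 - 1/p) over distinct primes p | n
φ(145) = 145 · (1 - 1/5) · (1 - 1/29) = 112

φ(145) = 112


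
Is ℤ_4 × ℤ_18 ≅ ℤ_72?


Comparing ℤ_4 × ℤ_18 and ℤ_72:
gcd(4,18) = 2 ≠ 1. Max element order in ℤ_4×ℤ_18 is lcm(4,18) = 36 < 72, so it has no element of order 72

No, ℤ_4 × ℤ_18 ≇ ℤ_72


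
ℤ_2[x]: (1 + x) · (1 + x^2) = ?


Expand and collect like terms; reduce coefficients mod 2:
x^0: 1·1 = 1 ≡ 1 (mod 2)
x^1: 1·0 + 1·1 = 1 ≡ 1 (mod 2)
x^2: 1·1 + 1·0 = 1 ≡ 1 (mod 2)
x^3: 1·1 = 1 ≡ 1 (mod 2)
Result: 1 + x + x^2 + x^3

f · g = 1 + x + x^2 + x^3


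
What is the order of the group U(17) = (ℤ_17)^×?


U(n) is the group of units mod n; |U(n)| = φ(n)
|U(17)| = φ(17) = 16

|U(17) = (ℤ_17)^×| = 16


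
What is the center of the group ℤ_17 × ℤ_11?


Z(G) = {g ∈ G | gx = xg for all x ∈ G}
Direct product of abelian groups is abelian, so Z(G) = G

Z(ℤ_17 × ℤ_11) = ℤ_17 × ℤ_11


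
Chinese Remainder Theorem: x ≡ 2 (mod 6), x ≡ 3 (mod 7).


m₁ = 6, m₂ = 7, gcd = 1, so CRT applies. M = m₁·m₂ = 42
Let M₁ = M/m₁ = 7, M₂ = M/m₂ = 6
Find y₁ ≡ M₁⁻¹ (mod m₁): 7⁻¹ ≡ 1 (mod 6)
Find y₂ ≡ M₂⁻¹ (mod m₂): 6⁻¹ ≡ 6 (mod 7)
x = a₁·M₁·y₁ + a₂·M₂·y₂ = 2·7·1 + 3·6·6 = 122
Reduce mod 42: x ≡ 38
Check: 38 mod 6 = 2 ✓, 38 mod 7 = 3 ✓

x ≡ 38 (mod 42)


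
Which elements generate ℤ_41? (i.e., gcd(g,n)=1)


g generates ℤ_n iff gcd(g,n) = 1
Prime factors of 41: 41
Generators are g ∈ {1,...,40} not divisible by any of these primes.
Generators: {1, 2, 3, 4, 5, 6, 7, 8, 9, 10, 11, 12, 13, 14, 15, 16, 17, 18, 19, 20, 21, 22, 23, 24, 25, 26, 27, 28, 29, 30, 31, 32, 33, 34, 35, 36, 37, 38, 39, 40}
Number of generators = φ(41) = 40

Generators of ℤ_41 = {1, 2, 3, 4, 5, 6, 7, 8, 9, 10, 11, 12, 13, 14, 15, 16, 17, 18, 19, 20, 21, 22, 23, 24, 25, 26, 27, 28, 29, 30, 31, 32, 33, 34, 35, 36, 37, 38, 39, 40}


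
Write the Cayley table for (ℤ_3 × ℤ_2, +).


Elements: {(0,0), (0,1), (1,0), (1,1), (2,0), (2,1)}
Operation: componentwise addition mod (3, 2)
Entry (a, b) = ((a₁+b₁) mod 3, (a₂+b₂) mod 2)

Cayley table:
      | (0,0) | (0,1) | (1,0) | (1,1) | (2,0) | (2,1)
(0,0) | (0,0) | (0,1) | (1,0) | (1,1) | (2,0) | (2,1)
(0,1) | (0,1) | (0,0) | (1,1) | (1,0) | (2,1) | (2,0)
(1,0) | (1,0) | (1,1) | (2,0) | (2,1) | (0,0) | (0,1)
(1,1) | (1,1) | (1,0) | (2,1) | (2,0) | (0,1) | (0,0)
(2,0) | (2,0) | (2,1) | (0,0) | (0,1) | (1,0) | (1,1)
(2,1) | (2,1) | (2,0) | (0,1) | (0,0) | (1,1) | (1,0)


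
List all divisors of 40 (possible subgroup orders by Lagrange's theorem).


Lagrange's theorem: |H| divides |G|
|G| = 40
Divisors of 40: 1, 2, 4, 5, 8, 10, 20, 40

Possible subgroup orders: {1, 2, 4, 5, 8, 10, 20, 40}


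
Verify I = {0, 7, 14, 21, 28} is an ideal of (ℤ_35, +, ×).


Check ideal conditions for I = {0, 7, 14, 21, 28} in ℤ_35:
(1) I is an additive subgroup? Yes
(2) For r ∈ ℤ_35 and a ∈ I: r·a ∈ I? Yes

Yes, I is an ideal of ℤ_35


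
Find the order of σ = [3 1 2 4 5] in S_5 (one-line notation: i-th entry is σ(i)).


Cycle decomposition: (1 3 2)
Cycle lengths: 3
Order = lcm(3) = 3

ord(σ) = 3


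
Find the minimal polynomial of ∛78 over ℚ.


∛78 satisfies x³ - 78 = 0, irreducible over ℚ (no rational root; 78 is not a perfect cube)

Minimal polynomial: x³ - 78


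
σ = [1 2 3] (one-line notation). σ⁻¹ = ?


To find σ⁻¹, swap domain and range:
σ(1) = 1 → σ⁻¹(1) = 1
σ(2) = 2 → σ⁻¹(2) = 2
σ(3) = 3 → σ⁻¹(3) = 3

σ⁻¹ = [1 2 3]


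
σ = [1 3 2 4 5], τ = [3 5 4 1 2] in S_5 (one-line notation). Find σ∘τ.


σ∘τ: apply τ first, then σ
1 →τ 3 →σ 2
2 →τ 5 →σ 5
3 →τ 4 →σ 4
4 →τ 1 →σ 1
5 →τ 2 →σ 3

σ∘τ = [2 5 4 1 3]


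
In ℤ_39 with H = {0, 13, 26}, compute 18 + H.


18 + H = {18 + h (mod 39) : h ∈ H}
18+0=18, 18+13=31, 18+26=5
18 + H = {5, 18, 31} = 5 + H

18 + H = {5, 18, 31}


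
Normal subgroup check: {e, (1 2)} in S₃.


H = {e, (1 2)} in S₃
(1 3)(1 2)(1 3)⁻¹ = (2 3) ∉ {e, (1 2)}, so it is not normal

No, not a normal subgroup


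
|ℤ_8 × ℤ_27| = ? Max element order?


|ℤ_8 × ℤ_27| = 8 × 27 = 216
Max element order = lcm(8,27) = 216
Cyclic? Yes (gcd=1)

|ℤ_8×ℤ_27| = 216, max element order = 216


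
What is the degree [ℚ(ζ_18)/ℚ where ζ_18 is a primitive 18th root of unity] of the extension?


[ℚ(ζ_n):ℚ] = deg Φ_n(x) = φ(n). Here φ(18) = 6

[ℚ(ζ_18)/ℚ where ζ_18 is a primitive 18th root of unity] = 6


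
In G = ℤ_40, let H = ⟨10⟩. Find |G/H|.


|⟨10⟩| = n / gcd(10, 40) = 40 / 10 = 4
H is normal (ℤ_40 is abelian).
|G/H| = |G| / |H| = 40 / 4 = 10

|G/H| = 10


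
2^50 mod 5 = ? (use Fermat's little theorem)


Fermat's little theorem: if p is prime and gcd(a,p)=1, then a^(p-1) ≡ 1 (mod p)
p = 5 is prime, gcd(2,5) = 1
Reduce exponent: 50 mod 4 = 2
So 2^50 ≡ 2^2 (mod 5)
2^2 mod 5 = 4

2^50 ≡ 4 (mod 5)


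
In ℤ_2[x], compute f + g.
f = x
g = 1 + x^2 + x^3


Add coefficients mod 2:
x^0: 0 + 1 = 1 (mod 2)
x^1: 1 + 0 = 1 (mod 2)
x^2: 0 + 1 = 1 (mod 2)
x^3: 0 + 1 = 1 (mod 2)
Result: 1 + x + x^2 + x^3

f + g = 1 + x + x^2 + x^3


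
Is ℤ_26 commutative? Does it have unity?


ℤ_26 is a commutative ring with unity 1; 26 = 2×13 is composite, so 2·13 ≡ 0 gives zero divisors (not an integral domain)
Commutative: Yes
Integral domain: No
Has unity: Yes

ℤ_26: Commutative=Yes, Unity=Yes


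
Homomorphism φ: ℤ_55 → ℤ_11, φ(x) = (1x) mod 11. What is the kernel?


Kernel = preimage of identity
ker(φ) = {x ∈ ℤ_55 : 1x ≡ 0 (mod 11)}. Since 11 | 55, φ is well-defined. The kernel is the cyclic subgroup ⟨11⟩ of ℤ_55 (order 5), i.e. {0, 11, 22, 33, 44}

ker(φ) = {0, 11, 22, 33, 44}


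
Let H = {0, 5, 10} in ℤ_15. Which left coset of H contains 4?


4 + H = {4 + h (mod 15) : h ∈ H}
4+0=4, 4+5=9, 4+10=14

4 + H = {4, 9, 14}


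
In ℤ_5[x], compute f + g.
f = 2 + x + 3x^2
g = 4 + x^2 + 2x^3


Add coefficients mod 5:
x^0: 2 + 4 = 1 (mod 5)
x^1: 1 + 0 = 1 (mod 5)
x^2: 3 + 1 = 4 (mod 5)
x^3: 0 + 2 = 2 (mod 5)
Result: 1 + x + 4x^2 + 2x^3

f + g = 1 + x + 4x^2 + 2x^3


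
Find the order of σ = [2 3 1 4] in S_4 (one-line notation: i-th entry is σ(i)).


Cycle decomposition: (1 2 3)
Cycle lengths: 3
Order = lcm(3) = 3

ord(σ) = 3


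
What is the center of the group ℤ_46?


Z(G) = {g ∈ G | gx = xg for all x ∈ G}
ℤ_46 is abelian, so Z(G) = G

Z(ℤ_46) = ℤ_46


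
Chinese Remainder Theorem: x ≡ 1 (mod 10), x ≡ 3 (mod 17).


m₁ = 10, m₂ = 17, gcd = 1, so CRT applies. M = m₁·m₂ = 170
Let M₁ = M/m₁ = 17, M₂ = M/m₂ = 10
Find y₁ ≡ M₁⁻¹ (mod m₁): 17⁻¹ ≡ 3 (mod 10)
Find y₂ ≡ M₂⁻¹ (mod m₂): 10⁻¹ ≡ 12 (mod 17)
x = a₁·M₁·y₁ + a₂·M₂·y₂ = 1·17·3 + 3·10·12 = 411
Reduce mod 170: x ≡ 71
Check: 71 mod 10 = 1 ✓, 71 mod 17 = 3 ✓

x ≡ 71 (mod 170)


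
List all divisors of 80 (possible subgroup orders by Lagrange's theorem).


Lagrange's theorem: |H| divides |G|
|G| = 80
Divisors of 80: 1, 2, 4, 5, 8, 10, 16, 20, 40, 80

Possible subgroup orders: {1, 2, 4, 5, 8, 10, 16, 20, 40, 80}


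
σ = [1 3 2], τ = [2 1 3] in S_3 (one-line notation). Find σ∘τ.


σ∘τ: apply τ first, then σ
1 →τ 2 →σ 3
2 →τ 1 →σ 1
3 →τ 3 →σ 2

σ∘τ = [3 1 2]


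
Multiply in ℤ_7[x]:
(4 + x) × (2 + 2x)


Expand and collect like terms; reduce coefficients mod 7:
x^0: 4·2 = 8 ≡ 1 (mod 7)
x^1: 4·2 + 1·2 = 10 ≡ 3 (mod 7)
x^2: 1·2 = 2 ≡ 2 (mod 7)
Result: 1 + 3x + 2x^2

f · g = 1 + 3x + 2x^2


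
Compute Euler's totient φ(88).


Factor n: 88 = 2^3 × 11
φ(n) = n · ∏(1 - 1/p) over distinct primes p | n
φ(88) = 88 · (1 - 1/2) · (1 - 1/11) = 40

φ(88) = 40


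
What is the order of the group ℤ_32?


ℤ_n has n elements.

|ℤ_32| = 32


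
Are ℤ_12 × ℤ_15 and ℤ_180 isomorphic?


Comparing ℤ_12 × ℤ_15 and ℤ_180:
gcd(12,15) = 3 ≠ 1. Max element order in ℤ_12×ℤ_15 is lcm(12,15) = 60 < 180, so it has no element of order 180

No, ℤ_12 × ℤ_15 ≇ ℤ_180


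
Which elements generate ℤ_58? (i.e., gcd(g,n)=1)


g generates ℤ_n iff gcd(g,n) = 1
Prime factors of 58: 2, 29
Generators are g ∈ {1,...,57} not divisible by any of these primes.
Generators: {1, 3, 5, 7, 9, 11, 13, 15, 17, 19, 21, 23, 25, 27, 31, 33, 35, 37, 39, 41, 43, 45, 47, 49, 51, 53, 55, 57}
Number of generators = φ(58) = 28

Generators of ℤ_58 = {1, 3, 5, 7, 9, 11, 13, 15, 17, 19, 21, 23, 25, 27, 31, 33, 35, 37, 39, 41, 43, 45, 47, 49, 51, 53, 55, 57}


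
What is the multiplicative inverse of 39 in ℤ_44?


Use the extended Euclidean algorithm to write 1 = 39·s + 44·t; then s mod 44 is the inverse.
Euclidean algorithm:
  39 = 0·44 + 39
  44 = 1·39 + 5
  39 = 7·5 + 4
  5 = 1·4 + 1
  4 = 4·1 + 0
gcd(39,44) = 1
Back-substitution gives: 39·(-9) + 44·(8) = 1
So 39⁻¹ ≡ -9 ≡ 35 (mod 44)
Check: 39 × 35 = 1365 ≡ 1 (mod 44) ✓

39⁻¹ ≡ 35 (mod 44)


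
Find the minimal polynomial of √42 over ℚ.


√42 satisfies x² - 42 = 0, irreducible over ℚ since 42 is squarefree

Minimal polynomial: x² - 42


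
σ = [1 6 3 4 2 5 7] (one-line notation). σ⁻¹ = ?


To find σ⁻¹, swap domain and range:
σ(1) = 1 → σ⁻¹(1) = 1
σ(2) = 6 → σ⁻¹(6) = 2
σ(3) = 3 → σ⁻¹(3) = 3
σ(4) = 4 → σ⁻¹(4) = 4
σ(5) = 2 → σ⁻¹(2) = 5
σ(6) = 5 → σ⁻¹(5) = 6
σ(7) = 7 → σ⁻¹(7) = 7

σ⁻¹ = [1 5 3 4 6 2 7]


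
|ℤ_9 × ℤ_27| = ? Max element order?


|ℤ_9 × ℤ_27| = 9 × 27 = 243
Max element order = lcm(9,27) = 27
Cyclic? No (gcd=9)

|ℤ_9×ℤ_27| = 243, max element order = 27


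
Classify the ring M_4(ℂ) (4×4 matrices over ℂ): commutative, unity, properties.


Matrix multiplication is non-commutative for n ≥ 2; the identity matrix I is the unity; singular matrices give zero divisors, so not an integral domain
Commutative: No
Integral domain: No
Has unity: Yes

M_4(ℂ) (4×4 matrices over ℂ): Commutative=No, Unity=Yes


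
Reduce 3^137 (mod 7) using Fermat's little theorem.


Fermat's little theorem: if p is prime and gcd(a,p)=1, then a^(p-1) ≡ 1 (mod p)
p = 7 is prime, gcd(3,7) = 1
Reduce exponent: 137 mod 6 = 5
So 3^137 ≡ 3^5 (mod 7)
3^5 mod 7 = 5

3^137 ≡ 5 (mod 7)


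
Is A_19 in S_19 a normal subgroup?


H = A_19 in S_19
A_19 has index 2 in S_19, and every subgroup of index 2 is normal

Yes, normal subgroup


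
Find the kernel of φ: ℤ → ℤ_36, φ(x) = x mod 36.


Kernel = preimage of identity
ker(φ) = {x ∈ ℤ : x ≡ 0 (mod 36)} = 36ℤ = {0, ±36, ±72, ...}

ker(φ) = 36ℤ


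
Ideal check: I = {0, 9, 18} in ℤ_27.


Check ideal conditions for I = {0, 9, 18} in ℤ_27:
(1) I is an additive subgroup? Yes
(2) For r ∈ ℤ_27 and a ∈ I: r·a ∈ I? Yes

Yes, I is an ideal of ℤ_27


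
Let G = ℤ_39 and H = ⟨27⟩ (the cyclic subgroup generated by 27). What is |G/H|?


|⟨27⟩| = n / gcd(27, 39) = 39 / 3 = 13
H is normal (ℤ_39 is abelian).
|G/H| = |G| / |H| = 39 / 13 = 3

|G/H| = 3


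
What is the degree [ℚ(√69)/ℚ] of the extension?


√69 has minimal polynomial x² - 69 (irreducible over ℚ since 69 is squarefree)

[ℚ(√69)/ℚ] = 2


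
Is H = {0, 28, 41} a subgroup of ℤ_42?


Subgroup test for H = {0, 28, 41} in (ℤ_42, +):
(1) 0 ∈ H? Yes
(2) Closure: for all a,b ∈ H, (a+b) mod 42 ∈ H? No  [counterexample: 28 + 28 = 14 ∉ H]
(3) Inverses: for all a ∈ H, -a mod 42 ∈ H? No

No, H is not a subgroup of ℤ_42


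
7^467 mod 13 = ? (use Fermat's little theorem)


Fermat's little theorem: if p is prime and gcd(a,p)=1, then a^(p-1) ≡ 1 (mod p)
p = 13 is prime, gcd(7,13) = 1
Reduce exponent: 467 mod 12 = 11
So 7^467 ≡ 7^11 (mod 13)
7^11 mod 13 = 2

7^467 ≡ 2 (mod 13)


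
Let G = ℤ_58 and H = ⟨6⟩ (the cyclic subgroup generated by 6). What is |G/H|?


|⟨6⟩| = n / gcd(6, 58) = 58 / 2 = 29
H is normal (ℤ_58 is abelian).
|G/H| = |G| / |H| = 58 / 29 = 2

|G/H| = 2


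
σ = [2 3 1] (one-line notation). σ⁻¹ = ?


To find σ⁻¹, swap domain and range:
σ(1) = 2 → σ⁻¹(2) = 1
σ(2) = 3 → σ⁻¹(3) = 2
σ(3) = 1 → σ⁻¹(1) = 3

σ⁻¹ = [3 1 2]


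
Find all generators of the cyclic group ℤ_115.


g generates ℤ_n iff gcd(g,n) = 1
Prime factors of 115: 5, 23
Generators are g ∈ {1,...,114} not divisible by any of these primes.
Generators: {1, 2, 3, 4, 6, 7, 8, 9, 11, 12, 13, 14, 16, 17, 18, 19, 21, 22, 24, 26, 27, 28, 29, 31, 32, 33, 34, 36, 37, 38, 39, 41, 42, 43, 44, 47, 48, 49, 51, 52, 53, 54, 56, 57, 58, 59, 61, 62, 63, 64, 66, 67, 68, 71, 72, 73, 74, 76, 77, 78, 79, 81, 82, 83, 84, 86, 87, 88, 89, 91, 93, 94, 96, 97, 98, 99, 101, 102, 103, 104, 106, 107, 108, 109, 111, 112, 113, 114}
Number of generators = φ(115) = 88

Generators of ℤ_115 = {1, 2, 3, 4, 6, 7, 8, 9, 11, 12, 13, 14, 16, 17, 18, 19, 21, 22, 24, 26, 27, 28, 29, 31, 32, 33, 34, 36, 37, 38, 39, 41, 42, 43, 44, 47, 48, 49, 51, 52, 53, 54, 56, 57, 58, 59, 61, 62, 63, 64, 66, 67, 68, 71, 72, 73, 74, 76, 77, 78, 79, 81, 82, 83, 84, 86, 87, 88, 89, 91, 93, 94, 96, 97, 98, 99, 101, 102, 103, 104, 106, 107, 108, 109, 111, 112, 113, 114}


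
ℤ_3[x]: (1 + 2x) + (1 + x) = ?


Add coefficients mod 3:
x^0: 1 + 1 = 2 (mod 3)
x^1: 2 + 1 = 0 (mod 3)
Result: 2

f + g = 2


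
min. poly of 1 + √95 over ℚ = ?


Let α = 1 + √95. Then α - 1 = √95, so (α - 1)² = 95, giving α² - 2α - 94 = 0. Degree 2 and α ∉ ℚ, so this is the minimal polynomial.

Minimal polynomial: x² - 2x - 94


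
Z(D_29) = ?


Z(G) = {g ∈ G | gx = xg for all x ∈ G}
For odd n, Z(D_n) = {e}: no nontrivial rotation commutes with all reflections

Z(D_29) = {e}


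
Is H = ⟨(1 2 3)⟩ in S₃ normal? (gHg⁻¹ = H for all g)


H = ⟨(1 2 3)⟩ in S₃
⟨(1 2 3)⟩ has order 3 and index 2 in S₃; index-2 subgroups are normal

Yes, normal subgroup


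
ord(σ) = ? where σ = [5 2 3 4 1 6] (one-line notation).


Cycle decomposition: (1 5)
Cycle lengths: 2
Order = lcm(2) = 2

ord(σ) = 2


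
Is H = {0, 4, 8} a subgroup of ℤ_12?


Subgroup test for H = {0, 4, 8} in (ℤ_12, +):
(1) 0 ∈ H? Yes
(2) Closure: for all a,b ∈ H, (a+b) mod 12 ∈ H? Yes
(3) Inverses: for all a ∈ H, -a mod 12 ∈ H? Yes

Yes, H is a subgroup of ℤ_12


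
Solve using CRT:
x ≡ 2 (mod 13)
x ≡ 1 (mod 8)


m₁ = 13, m₂ = 8, gcd = 1, so CRT applies. M = m₁·m₂ = 104
Let M₁ = M/m₁ = 8, M₂ = M/m₂ = 13
Find y₁ ≡ M₁⁻¹ (mod m₁): 8⁻¹ ≡ 5 (mod 13)
Find y₂ ≡ M₂⁻¹ (mod m₂): 13⁻¹ ≡ 5 (mod 8)
x = a₁·M₁·y₁ + a₂·M₂·y₂ = 2·8·5 + 1·13·5 = 145
Reduce mod 104: x ≡ 41
Check: 41 mod 13 = 2 ✓, 41 mod 8 = 1 ✓

x ≡ 41 (mod 104)


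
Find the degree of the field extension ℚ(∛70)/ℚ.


∛70 has minimal polynomial x³ - 70 (irreducible over ℚ since 70 is not a perfect cube)

[ℚ(∛70)/ℚ] = 3


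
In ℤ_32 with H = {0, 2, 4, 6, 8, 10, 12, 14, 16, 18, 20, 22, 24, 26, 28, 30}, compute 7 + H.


7 + H = {7 + h (mod 32) : h ∈ H}
7+0=7, 7+2=9, 7+4=11, 7+6=13, 7+8=15, 7+10=17, 7+12=19, 7+14=21, 7+16=23, 7+18=25, 7+20=27, 7+22=29, 7+24=31, 7+26=1, 7+28=3, 7+30=5
7 + H = {1, 3, 5, 7, 9, 11, 13, 15, 17, 19, 21, 23, 25, 27, 29, 31} = 1 + H

7 + H = {1, 3, 5, 7, 9, 11, 13, 15, 17, 19, 21, 23, 25, 27, 29, 31}


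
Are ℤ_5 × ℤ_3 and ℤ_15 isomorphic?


Comparing ℤ_5 × ℤ_3 and ℤ_15:
gcd(5,3) = 1, so ℤ_5 × ℤ_3 ≅ ℤ_15 (CRT)

Yes, ℤ_5 × ℤ_3 ≅ ℤ_15


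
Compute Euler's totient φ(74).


Factor n: 74 = 2 × 37
φ(n) = n · ∏(1 - 1/p) over distinct primes p | n
φ(74) = 74 · (1 - 1/2) · (1 - 1/37) = 36

φ(74) = 36


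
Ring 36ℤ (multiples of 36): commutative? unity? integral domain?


36ℤ is a commutative ring under +,× but has no multiplicative identity (1 ∉ 36ℤ); it has no zero divisors, but without unity it is not an integral domain
Commutative: Yes
Integral domain: No
Has unity: No

36ℤ (multiples of 36): Commutative=Yes, Unity=No


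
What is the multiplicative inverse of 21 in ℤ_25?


Use the extended Euclidean algorithm to write 1 = 21·s + 25·t; then s mod 25 is the inverse.
Euclidean algorithm:
  21 = 0·25 + 21
  25 = 1·21 + 4
  21 = 5·4 + 1
  4 = 4·1 + 0
gcd(21,25) = 1
Back-substitution gives: 21·(6) + 25·(-5) = 1
So 21⁻¹ ≡ 6 ≡ 6 (mod 25)
Check: 21 × 6 = 126 ≡ 1 (mod 25) ✓

21⁻¹ ≡ 6 (mod 25)


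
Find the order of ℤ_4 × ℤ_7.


|A × B| = |A| · |B|
|ℤ_4 × ℤ_7| = 4 × 7 = 28

|ℤ_4 × ℤ_7| = 28


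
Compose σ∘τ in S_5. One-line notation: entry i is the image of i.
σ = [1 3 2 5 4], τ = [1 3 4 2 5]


σ∘τ: apply τ first, then σ
1 →τ 1 →σ 1
2 →τ 3 →σ 2
3 →τ 4 →σ 5
4 →τ 2 →σ 3
5 →τ 5 →σ 4

σ∘τ = [1 2 5 3 4]


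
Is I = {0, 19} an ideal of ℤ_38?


Check ideal conditions for I = {0, 19} in ℤ_38:
(1) I is an additive subgroup? Yes
(2) For r ∈ ℤ_38 and a ∈ I: r·a ∈ I? Yes

Yes, I is an ideal of ℤ_38


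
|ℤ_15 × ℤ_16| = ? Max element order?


|ℤ_15 × ℤ_16| = 15 × 16 = 240
Max element order = lcm(15,16) = 240
Cyclic? Yes (gcd=1)

|ℤ_15×ℤ_16| = 240, max element order = 240


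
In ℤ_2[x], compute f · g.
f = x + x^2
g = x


Expand and collect like terms; reduce coefficients mod 2:
x^0: 0·0 = 0 ≡ 0 (mod 2)
x^1: 0·1 + 1·0 = 0 ≡ 0 (mod 2)
x^2: 1·1 + 1·0 = 1 ≡ 1 (mod 2)
x^3: 1·1 = 1 ≡ 1 (mod 2)
Result: x^2 + x^3

f · g = x^2 + x^3


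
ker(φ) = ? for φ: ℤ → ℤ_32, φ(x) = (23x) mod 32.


Kernel = preimage of identity
ker(φ) = {x ∈ ℤ : 23x ≡ 0 (mod 32)}. gcd(23,32) = 1, so 23x ≡ 0 (mod 32) ⟺ x ≡ 0 (mod 32/1 = 32). Hence ker(φ) = 32ℤ

ker(φ) = 32ℤ


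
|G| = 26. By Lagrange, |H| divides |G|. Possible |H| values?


Lagrange's theorem: |H| divides |G|
|G| = 26
Divisors of 26: 1, 2, 13, 26

Possible subgroup orders: {1, 2, 13, 26}


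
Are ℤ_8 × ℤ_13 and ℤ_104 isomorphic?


Comparing ℤ_8 × ℤ_13 and ℤ_104:
gcd(8,13) = 1, so ℤ_8 × ℤ_13 ≅ ℤ_104 (CRT)

Yes, ℤ_8 × ℤ_13 ≅ ℤ_104


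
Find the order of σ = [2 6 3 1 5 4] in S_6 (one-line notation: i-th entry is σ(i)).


Cycle decomposition: (1 2 6 4)
Cycle lengths: 4
Order = lcm(4) = 4

ord(σ) = 4


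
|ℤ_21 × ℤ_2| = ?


|A × B| = |A| · |B|
|ℤ_21 × ℤ_2| = 21 × 2 = 42

|ℤ_21 × ℤ_2| = 42


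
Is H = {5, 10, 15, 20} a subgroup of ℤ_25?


Subgroup test for H = {5, 10, 15, 20} in (ℤ_25, +):
(1) 0 ∈ H? No
(2) Closure: for all a,b ∈ H, (a+b) mod 25 ∈ H? No  [counterexample: 5 + 20 = 0 ∉ H]
(3) Inverses: for all a ∈ H, -a mod 25 ∈ H? Yes

No, H is not a subgroup of ℤ_25


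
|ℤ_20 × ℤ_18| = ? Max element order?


|ℤ_20 × ℤ_18| = 20 × 18 = 360
Max element order = lcm(20,18) = 180
Cyclic? No (gcd=2)

|ℤ_20×ℤ_18| = 360, max element order = 180


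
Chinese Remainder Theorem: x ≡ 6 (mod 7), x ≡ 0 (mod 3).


m₁ = 7, m₂ = 3, gcd = 1, so CRT applies. M = m₁·m₂ = 21
Let M₁ = M/m₁ = 3, M₂ = M/m₂ = 7
Find y₁ ≡ M₁⁻¹ (mod m₁): 3⁻¹ ≡ 5 (mod 7)
Find y₂ ≡ M₂⁻¹ (mod m₂): 7⁻¹ ≡ 1 (mod 3)
x = a₁·M₁·y₁ + a₂·M₂·y₂ = 6·3·5 + 0·7·1 = 90
Reduce mod 21: x ≡ 6
Check: 6 mod 7 = 6 ✓, 6 mod 3 = 0 ✓

x ≡ 6 (mod 21)


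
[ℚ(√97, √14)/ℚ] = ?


[ℚ(√97,√14):ℚ] = [ℚ(√97,√14):ℚ(√97)]·[ℚ(√97):ℚ] = 2·2 = 4

[ℚ(√97, √14)/ℚ] = 4


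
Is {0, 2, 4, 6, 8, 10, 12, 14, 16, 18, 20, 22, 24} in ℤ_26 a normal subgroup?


H = {0, 2, 4, 6, 8, 10, 12, 14, 16, 18, 20, 22, 24} in ℤ_26
ℤ_26 is abelian; every subgroup of an abelian group is normal

Yes, normal subgroup


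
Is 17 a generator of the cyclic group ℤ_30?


g generates ℤ_n iff gcd(g, n) = 1
gcd(17, 30) = 1
Since gcd = 1, 17 is a generator.

Yes, 17 generates ℤ_30


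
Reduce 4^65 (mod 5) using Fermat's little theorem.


Fermat's little theorem: if p is prime and gcd(a,p)=1, then a^(p-1) ≡ 1 (mod p)
p = 5 is prime, gcd(4,5) = 1
Reduce exponent: 65 mod 4 = 1
So 4^65 ≡ 4^1 (mod 5)
4^1 mod 5 = 4

4^65 ≡ 4 (mod 5)


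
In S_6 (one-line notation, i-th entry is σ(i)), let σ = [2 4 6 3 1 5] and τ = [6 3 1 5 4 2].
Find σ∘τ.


σ∘τ: apply τ first, then σ
1 →τ 6 →σ 5
2 →τ 3 →σ 6
3 →τ 1 →σ 2
4 →τ 5 →σ 1
5 →τ 4 →σ 3
6 →τ 2 →σ 4

σ∘τ = [5 6 2 1 3 4]


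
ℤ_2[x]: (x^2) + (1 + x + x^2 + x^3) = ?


Add coefficients mod 2:
x^0: 0 + 1 = 1 (mod 2)
x^1: 0 + 1 = 1 (mod 2)
x^2: 1 + 1 = 0 (mod 2)
x^3: 0 + 1 = 1 (mod 2)
Result: 1 + x + x^3

f + g = 1 + x + x^3


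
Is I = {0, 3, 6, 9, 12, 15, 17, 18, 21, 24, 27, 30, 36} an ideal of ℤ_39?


Check ideal conditions for I = {0, 3, 6, 9, 12, 15, 17, 18, 21, 24, 27, 30, 36} in ℤ_39:
(1) I is an additive subgroup? No
(2) For r ∈ ℤ_39 and a ∈ I: r·a ∈ I? No  [counterexample: r=2, a=17, r·a mod 39 = 34 ∉ I]

No, I is not an ideal of ℤ_39


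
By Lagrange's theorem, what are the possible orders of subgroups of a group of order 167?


Lagrange's theorem: |H| divides |G|
|G| = 167
Divisors of 167: 1, 167

Possible subgroup orders: {1, 167}


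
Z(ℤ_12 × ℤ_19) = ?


Z(G) = {g ∈ G | gx = xg for all x ∈ G}
Direct product of abelian groups is abelian, so Z(G) = G

Z(ℤ_12 × ℤ_19) = ℤ_12 × ℤ_19


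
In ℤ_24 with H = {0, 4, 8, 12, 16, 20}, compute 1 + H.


1 + H = {1 + h (mod 24) : h ∈ H}
1+0=1, 1+4=5, 1+8=9, 1+12=13, 1+16=17, 1+20=21

1 + H = {1, 5, 9, 13, 17, 21}


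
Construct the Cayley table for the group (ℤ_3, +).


Elements: {0, 1, 2}
Operation: addition mod 3
Entry (a, b) = (a + b) mod 3

Cayley table:
  | 0 | 1 | 2
0 | 0 | 1 | 2
1 | 1 | 2 | 0
2 | 2 | 0 | 1


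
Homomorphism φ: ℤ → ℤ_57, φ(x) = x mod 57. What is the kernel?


Kernel = preimage of identity
ker(φ) = {x ∈ ℤ : x ≡ 0 (mod 57)} = 57ℤ = {0, ±57, ±114, ...}

ker(φ) = 57ℤ


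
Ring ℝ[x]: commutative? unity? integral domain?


Polynomial ring over ℝ (an integral domain) is a commutative integral domain with unity 1
Commutative: Yes
Integral domain: Yes
Has unity: Yes

ℝ[x]: Commutative=Yes, Unity=Yes


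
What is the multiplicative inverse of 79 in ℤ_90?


Use the extended Euclidean algorithm to write 1 = 79·s + 90·t; then s mod 90 is the inverse.
Euclidean algorithm:
  79 = 0·90 + 79
  90 = 1·79 + 11
  79 = 7·11 + 2
  11 = 5·2 + 1
  2 = 2·1 + 0
gcd(79,90) = 1
Back-substitution gives: 79·(-41) + 90·(36) = 1
So 79⁻¹ ≡ -41 ≡ 49 (mod 90)
Check: 79 × 49 = 3871 ≡ 1 (mod 90) ✓

79⁻¹ ≡ 49 (mod 90)


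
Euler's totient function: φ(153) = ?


Factor n: 153 = 3^2 × 17
φ(n) = n · ∏(1 - 1/p) over distinct primes p | n
φ(153) = 153 · (1 - 1/3) · (1 - 1/17) = 96

φ(153) = 96


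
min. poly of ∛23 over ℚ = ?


∛23 satisfies x³ - 23 = 0, irreducible over ℚ (no rational root; 23 is not a perfect cube)

Minimal polynomial: x³ - 23


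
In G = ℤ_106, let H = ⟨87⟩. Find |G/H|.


|⟨87⟩| = n / gcd(87, 106) = 106 / 1 = 106
H is normal (ℤ_106 is abelian).
|G/H| = |G| / |H| = 106 / 106 = 1

|G/H| = 1


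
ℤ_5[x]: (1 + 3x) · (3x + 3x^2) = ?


Expand and collect like terms; reduce coefficients mod 5:
x^0: 1·0 = 0 ≡ 0 (mod 5)
x^1: 1·3 + 3·0 = 3 ≡ 3 (mod 5)
x^2: 1·3 + 3·3 = 12 ≡ 2 (mod 5)
x^3: 3·3 = 9 ≡ 4 (mod 5)
Result: 3x + 2x^2 + 4x^3

f · g = 3x + 2x^2 + 4x^3


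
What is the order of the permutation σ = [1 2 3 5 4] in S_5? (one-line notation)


Cycle decomposition: (4 5)
Cycle lengths: 2
Order = lcm(2) = 2

ord(σ) = 2


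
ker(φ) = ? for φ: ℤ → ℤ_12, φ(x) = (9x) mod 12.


Kernel = preimage of identity
ker(φ) = {x ∈ ℤ : 9x ≡ 0 (mod 12)}. gcd(9,12) = 3, so 9x ≡ 0 (mod 12) ⟺ x ≡ 0 (mod 12/3 = 4). Hence ker(φ) = 4ℤ

ker(φ) = 4ℤ


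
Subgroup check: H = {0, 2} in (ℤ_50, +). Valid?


Subgroup test for H = {0, 2} in (ℤ_50, +):
(1) 0 ∈ H? Yes
(2) Closure: for all a,b ∈ H, (a+b) mod 50 ∈ H? No  [counterexample: 2 + 2 = 4 ∉ H]
(3) Inverses: for all a ∈ H, -a mod 50 ∈ H? No

No, H is not a subgroup of ℤ_50


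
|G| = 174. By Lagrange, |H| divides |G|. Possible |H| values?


Lagrange's theorem: |H| divides |G|
|G| = 174
Divisors of 174: 1, 2, 3, 6, 29, 58, 87, 174

Possible subgroup orders: {1, 2, 3, 6, 29, 58, 87, 174}


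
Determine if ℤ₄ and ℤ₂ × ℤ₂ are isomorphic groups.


Comparing ℤ₄ and ℤ₂ × ℤ₂:
ℤ₄ has an element of order 4; ℤ₂×ℤ₂ has exponent 2

No, ℤ₄ ≇ ℤ₂ × ℤ₂


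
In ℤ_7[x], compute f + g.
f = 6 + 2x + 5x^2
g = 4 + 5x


Add coefficients mod 7:
x^0: 6 + 4 = 3 (mod 7)
x^1: 2 + 5 = 0 (mod 7)
x^2: 5 + 0 = 5 (mod 7)
Result: 3 + 5x^2

f + g = 3 + 5x^2


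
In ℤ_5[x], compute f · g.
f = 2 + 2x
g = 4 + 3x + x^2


Expand and collect like terms; reduce coefficients mod 5:
x^0: 2·4 = 8 ≡ 3 (mod 5)
x^1: 2·3 + 2·4 = 14 ≡ 4 (mod 5)
x^2: 2·1 + 2·3 = 8 ≡ 3 (mod 5)
x^3: 2·1 = 2 ≡ 2 (mod 5)
Result: 3 + 4x + 3x^2 + 2x^3

f · g = 3 + 4x + 3x^2 + 2x^3


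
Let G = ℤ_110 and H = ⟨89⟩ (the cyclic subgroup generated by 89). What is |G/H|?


|⟨89⟩| = n / gcd(89, 110) = 110 / 1 = 110
H is normal (ℤ_110 is abelian).
|G/H| = |G| / |H| = 110 / 110 = 1

|G/H| = 1


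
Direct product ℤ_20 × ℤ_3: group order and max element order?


|ℤ_20 × ℤ_3| = 20 × 3 = 60
Max element order = lcm(20,3) = 60
Cyclic? Yes (gcd=1)

|ℤ_20×ℤ_3| = 60, max element order = 60


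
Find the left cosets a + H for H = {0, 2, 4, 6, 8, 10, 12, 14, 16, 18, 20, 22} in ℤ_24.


H = {0, 2, 4, 6, 8, 10, 12, 14, 16, 18, 20, 22}, |H| = 12
Number of cosets = |G|/|H| = 24/12 = 2
0 + H = {0, 2, 4, 6, 8, 10, 12, 14, 16, 18, 20, 22}
1 + H = {1, 3, 5, 7, 9, 11, 13, 15, 17, 19, 21, 23}

Cosets: 0+H={0,2,4,6,8,10,12,14,16,18,20,22}; 1+H={1,3,5,7,9,11,13,15,17,19,21,23}


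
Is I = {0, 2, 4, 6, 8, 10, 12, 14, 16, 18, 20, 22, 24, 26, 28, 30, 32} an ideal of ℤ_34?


Check ideal conditions for I = {0, 2, 4, 6, 8, 10, 12, 14, 16, 18, 20, 22, 24, 26, 28, 30, 32} in ℤ_34:
(1) I is an additive subgroup? Yes
(2) For r ∈ ℤ_34 and a ∈ I: r·a ∈ I? Yes

Yes, I is an ideal of ℤ_34


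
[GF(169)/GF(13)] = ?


GF(169) = GF(13^2), so the extension degree is 2

[GF(169)/GF(13)] = 2


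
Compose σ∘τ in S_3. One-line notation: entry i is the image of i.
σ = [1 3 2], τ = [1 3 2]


σ∘τ: apply τ first, then σ
1 →τ 1 →σ 1
2 →τ 3 →σ 2
3 →τ 2 →σ 3

σ∘τ = [1 2 3]


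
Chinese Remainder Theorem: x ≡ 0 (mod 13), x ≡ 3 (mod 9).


m₁ = 13, m₂ = 9, gcd = 1, so CRT applies. M = m₁·m₂ = 117
Let M₁ = M/m₁ = 9, M₂ = M/m₂ = 13
Find y₁ ≡ M₁⁻¹ (mod m₁): 9⁻¹ ≡ 3 (mod 13)
Find y₂ ≡ M₂⁻¹ (mod m₂): 13⁻¹ ≡ 7 (mod 9)
x = a₁·M₁·y₁ + a₂·M₂·y₂ = 0·9·3 + 3·13·7 = 273
Reduce mod 117: x ≡ 39
Check: 39 mod 13 = 0 ✓, 39 mod 9 = 3 ✓

x ≡ 39 (mod 117)


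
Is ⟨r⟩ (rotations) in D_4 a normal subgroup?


H = ⟨r⟩ (rotations) in D_4
The rotation subgroup ⟨r⟩ has index 2 in D_4, so it is normal

Yes, normal subgroup


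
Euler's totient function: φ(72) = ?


Factor n: 72 = 2^3 × 3^2
φ(n) = n · ∏(1 - 1/p) over distinct primes p | n
φ(72) = 72 · (1 - 1/2) · (1 - 1/3) = 24

φ(72) = 24


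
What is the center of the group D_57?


Z(G) = {g ∈ G | gx = xg for all x ∈ G}
For odd n, Z(D_n) = {e}: no nontrivial rotation commutes with all reflections

Z(D_57) = {e}


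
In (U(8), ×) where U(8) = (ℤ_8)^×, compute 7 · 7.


Operation: multiplication mod 8
7 · 7 = (a × b) mod 8 with a = 7, b = 7

7 · 7 = 1


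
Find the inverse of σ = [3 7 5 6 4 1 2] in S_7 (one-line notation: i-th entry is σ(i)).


To find σ⁻¹, swap domain and range:
σ(1) = 3 → σ⁻¹(3) = 1
σ(2) = 7 → σ⁻¹(7) = 2
σ(3) = 5 → σ⁻¹(5) = 3
σ(4) = 6 → σ⁻¹(6) = 4
σ(5) = 4 → σ⁻¹(4) = 5
σ(6) = 1 → σ⁻¹(1) = 6
σ(7) = 2 → σ⁻¹(2) = 7

σ⁻¹ = [6 7 1 5 3 4 2]


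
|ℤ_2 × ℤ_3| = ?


|A × B| = |A| · |B|
|ℤ_2 × ℤ_3| = 2 × 3 = 6

|ℤ_2 × ℤ_3| = 6


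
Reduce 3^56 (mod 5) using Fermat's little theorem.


Fermat's little theorem: if p is prime and gcd(a,p)=1, then a^(p-1) ≡ 1 (mod p)
p = 5 is prime, gcd(3,5) = 1
Reduce exponent: 56 mod 4 = 0
So 3^56 ≡ 3^0 (mod 5)
3^0 = 1

3^56 ≡ 1 (mod 5)


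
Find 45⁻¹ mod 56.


Use the extended Euclidean algorithm to write 1 = 45·s + 56·t; then s mod 56 is the inverse.
Euclidean algorithm:
  45 = 0·56 + 45
  56 = 1·45 + 11
  45 = 4·11 + 1
  11 = 11·1 + 0
gcd(45,56) = 1
Back-substitution gives: 45·(5) + 56·(-4) = 1
So 45⁻¹ ≡ 5 ≡ 5 (mod 56)
Check: 45 × 5 = 225 ≡ 1 (mod 56) ✓

45⁻¹ ≡ 5 (mod 56)


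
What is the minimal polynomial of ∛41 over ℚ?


∛41 satisfies x³ - 41 = 0, irreducible over ℚ (no rational root; 41 is not a perfect cube)

Minimal polynomial: x³ - 41


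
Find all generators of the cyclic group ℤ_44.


g generates ℤ_n iff gcd(g,n) = 1
Prime factors of 44: 2, 11
Generators are g ∈ {1,...,43} not divisible by any of these primes.
Generators: {1, 3, 5, 7, 9, 13, 15, 17, 19, 21, 23, 25, 27, 29, 31, 35, 37, 39, 41, 43}
Number of generators = φ(44) = 20

Generators of ℤ_44 = {1, 3, 5, 7, 9, 13, 15, 17, 19, 21, 23, 25, 27, 29, 31, 35, 37, 39, 41, 43}


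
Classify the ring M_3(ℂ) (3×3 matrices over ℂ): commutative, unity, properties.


Matrix multiplication is non-commutative for n ≥ 2; the identity matrix I is the unity; singular matrices give zero divisors, so not an integral domain
Commutative: No
Integral domain: No
Has unity: Yes

M_3(ℂ) (3×3 matrices over ℂ): Commutative=No, Unity=Yes


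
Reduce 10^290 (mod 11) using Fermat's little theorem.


Fermat's little theorem: if p is prime and gcd(a,p)=1, then a^(p-1) ≡ 1 (mod p)
p = 11 is prime, gcd(10,11) = 1
Reduce exponent: 290 mod 10 = 0
So 10^290 ≡ 10^0 (mod 11)
10^0 = 1

10^290 ≡ 1 (mod 11)


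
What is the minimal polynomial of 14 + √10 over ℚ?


Let α = 14 + √10. Then α - 14 = √10, so (α - 14)² = 10, giving α² - 28α + 186 = 0. Degree 2 and α ∉ ℚ, so this is the minimal polynomial.

Minimal polynomial: x² - 28x + 186


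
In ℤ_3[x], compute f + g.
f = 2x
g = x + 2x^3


Add coefficients mod 3:
x^0: 0 + 0 = 0 (mod 3)
x^1: 2 + 1 = 0 (mod 3)
x^2: 0 + 0 = 0 (mod 3)
x^3: 0 + 2 = 2 (mod 3)
Result: 2x^3

f + g = 2x^3


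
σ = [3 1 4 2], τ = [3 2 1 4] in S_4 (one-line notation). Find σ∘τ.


σ∘τ: apply τ first, then σ
1 →τ 3 →σ 4
2 →τ 2 →σ 1
3 →τ 1 →σ 3
4 →τ 4 →σ 2

σ∘τ = [4 1 3 2]


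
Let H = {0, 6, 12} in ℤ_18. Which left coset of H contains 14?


14 + H = {14 + h (mod 18) : h ∈ H}
14+0=14, 14+6=2, 14+12=8
14 + H = {2, 8, 14} = 2 + H

14 + H = {2, 8, 14}


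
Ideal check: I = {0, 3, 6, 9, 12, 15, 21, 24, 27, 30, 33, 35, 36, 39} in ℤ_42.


Check ideal conditions for I = {0, 3, 6, 9, 12, 15, 21, 24, 27, 30, 33, 35, 36, 39} in ℤ_42:
(1) I is an additive subgroup? No
(2) For r ∈ ℤ_42 and a ∈ I: r·a ∈ I? No  [counterexample: r=2, a=9, r·a mod 42 = 18 ∉ I]

No, I is not an ideal of ℤ_42


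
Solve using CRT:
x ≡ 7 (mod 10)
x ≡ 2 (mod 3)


m₁ = 10, m₂ = 3, gcd = 1, so CRT applies. M = m₁·m₂ = 30
Let M₁ = M/m₁ = 3, M₂ = M/m₂ = 10
Find y₁ ≡ M₁⁻¹ (mod m₁): 3⁻¹ ≡ 7 (mod 10)
Find y₂ ≡ M₂⁻¹ (mod m₂): 10⁻¹ ≡ 1 (mod 3)
x = a₁·M₁·y₁ + a₂·M₂·y₂ = 7·3·7 + 2·10·1 = 167
Reduce mod 30: x ≡ 17
Check: 17 mod 10 = 7 ✓, 17 mod 3 = 2 ✓

x ≡ 17 (mod 30)


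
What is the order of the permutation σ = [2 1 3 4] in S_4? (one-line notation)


Cycle decomposition: (1 2)
Cycle lengths: 2
Order = lcm(2) = 2

ord(σ) = 2


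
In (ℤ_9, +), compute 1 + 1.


Operation: addition mod 9
1 + 1 = (a + b) mod 9 with a = 1, b = 1

1 + 1 = 2


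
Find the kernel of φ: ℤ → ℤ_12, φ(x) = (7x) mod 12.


Kernel = preimage of identity
ker(φ) = {x ∈ ℤ : 7x ≡ 0 (mod 12)}. gcd(7,12) = 1, so 7x ≡ 0 (mod 12) ⟺ x ≡ 0 (mod 12/1 = 12). Hence ker(φ) = 12ℤ

ker(φ) = 12ℤ


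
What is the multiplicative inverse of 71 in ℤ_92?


Use the extended Euclidean algorithm to write 1 = 71·s + 92·t; then s mod 92 is the inverse.
Euclidean algorithm:
  71 = 0·92 + 71
  92 = 1·71 + 21
  71 = 3·21 + 8
  21 = 2·8 + 5
  8 = 1·5 + 3
  5 = 1·3 + 2
  3 = 1·2 + 1
  2 = 2·1 + 0
gcd(71,92) = 1
Back-substitution gives: 71·(35) + 92·(-27) = 1
So 71⁻¹ ≡ 35 ≡ 35 (mod 92)
Check: 71 × 35 = 2485 ≡ 1 (mod 92) ✓

71⁻¹ ≡ 35 (mod 92)
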